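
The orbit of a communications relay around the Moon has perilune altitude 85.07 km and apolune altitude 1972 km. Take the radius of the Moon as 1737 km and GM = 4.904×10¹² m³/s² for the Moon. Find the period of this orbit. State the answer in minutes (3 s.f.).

r_p = 1737 + 85.07 = 1822.1 km = 1.8221×10⁶ m.
r_a = 1737 + 1972 = 3709.0 km = 3.7090×10⁶ m.
Semi-major axis a = (r_p + r_a)/2 = (1822.1 + 3709.0)/2 = 2765.5 km = 2.766×10⁶ m.
By Kepler's third law T = 2π√(a³/μ) = 2π × 2.077×10³ = 1.305×10⁴ s.
= 217.5 minutes.

T ≈ 217 minutes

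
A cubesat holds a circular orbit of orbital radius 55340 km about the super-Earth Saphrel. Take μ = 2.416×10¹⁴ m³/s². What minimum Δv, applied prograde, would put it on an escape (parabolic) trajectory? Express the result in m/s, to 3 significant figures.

r = 55340 km = 5.534×10⁷ m.
Circular speed v_c = √(μ/r) = 2089 m/s.
Escape speed v_esc = √(2μ/r) = √2 × v_c = 2955 m/s.
Δv = v_esc − v_c = 865.5 m/s.

Δv ≈ 865 m/s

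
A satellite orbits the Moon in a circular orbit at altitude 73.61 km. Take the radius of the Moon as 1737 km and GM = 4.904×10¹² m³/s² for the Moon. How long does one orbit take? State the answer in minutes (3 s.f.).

T ≈ 115 minutes

r = 1737 + 73.61 = 1810.6 km = 1.8106×10⁶ m.
Kepler's third law: T = 2π√(r³/μ) = 2π√((1.811×10⁶)³ / 4.904×10¹²).
r³/μ = 1.210×10⁶ s², so T = 2π × 1.100×10³ = 6.913×10³ s.
Converting: 6.913×10³ s ÷ 60.00 = 115.2 minutes.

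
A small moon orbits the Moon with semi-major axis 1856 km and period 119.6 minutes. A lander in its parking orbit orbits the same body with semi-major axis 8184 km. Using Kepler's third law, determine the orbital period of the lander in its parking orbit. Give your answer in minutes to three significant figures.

Kepler's third law: T² ∝ a³, so T₂ = T₁ (a₂/a₁)^(3/2).
a₂/a₁ = 4.409, (a₂/a₁)^(3/2) = 9.259.
T₂ = 119.6 × 9.259 = 1107 minutes.

T₂ ≈ 1110 minutes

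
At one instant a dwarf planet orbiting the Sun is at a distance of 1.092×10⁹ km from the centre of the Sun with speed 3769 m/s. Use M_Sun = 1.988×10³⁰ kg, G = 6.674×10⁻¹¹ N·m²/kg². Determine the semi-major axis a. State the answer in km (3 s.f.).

μ = GM = 6.674×10⁻¹¹ × 1.988×10³⁰ = 1.327×10²⁰ m³/s².
r = 1.092×10¹² m.
Specific orbital energy ε = v²/2 − μ/r = (3769)²/2 − 1.327×10²⁰/1.092×10¹² = -1.144×10⁸ J/kg.
Since ε = −μ/(2a), a = −μ/(2ε) = 5.799×10¹¹ m = 5.7990×10⁸ km.

a ≈ 5.80×10⁸ km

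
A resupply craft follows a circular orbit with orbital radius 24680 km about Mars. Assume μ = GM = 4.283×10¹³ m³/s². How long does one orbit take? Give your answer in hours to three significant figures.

r = 24680 km = 2.468×10⁷ m.
Kepler's third law: T = 2π√(r³/μ) = 2π√((2.468×10⁷)³ / 4.283×10¹³).
r³/μ = 3.510×10⁸ s², so T = 2π × 1.873×10⁴ = 1.177×10⁵ s.
Converting: 1.177×10⁵ s ÷ 3600 = 32.70 hours.

T ≈ 32.7 hours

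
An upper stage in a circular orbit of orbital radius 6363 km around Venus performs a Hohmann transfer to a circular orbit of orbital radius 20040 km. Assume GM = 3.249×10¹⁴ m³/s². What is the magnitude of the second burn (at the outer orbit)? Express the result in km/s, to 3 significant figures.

r₁ = 6363 km = 6.363×10⁶ m.
r₂ = 20040 km = 2.004×10⁷ m.
Transfer ellipse a_t = (r₁ + r₂)/2 = 1.320×10⁷ m.
At r₁: circular v_c1 = √(μ/r₁) = 7146 m/s; transfer-periapsis v_p = √[μ(2/r₁ − 1/a_t)] = 8804 m/s.
At r₂: circular v_c2 = √(μ/r₂) = 4026 m/s; transfer-apoapsis v_a = √[μ(2/r₂ − 1/a_t)] = 2795 m/s.
Δv₂ = v_c2 − v_a = 1231 m/s.
= 1.231 km/s.

Δv ≈ 1.23 km/s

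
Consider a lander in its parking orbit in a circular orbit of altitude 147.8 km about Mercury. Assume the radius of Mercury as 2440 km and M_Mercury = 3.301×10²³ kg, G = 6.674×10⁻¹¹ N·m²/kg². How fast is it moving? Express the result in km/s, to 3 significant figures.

v ≈ 2.92 km/s

μ = GM = 6.674×10⁻¹¹ × 3.301×10²³ = 2.203×10¹³ m³/s².
r = 2440 + 147.8 = 2587.8 km = 2.5878×10⁶ m.
For a circular orbit v = √(μ/r) = √(2.203×10¹³ / 2.588×10⁶) = √(8.513×10⁶) = 2918 m/s.
That is 2.918 km/s.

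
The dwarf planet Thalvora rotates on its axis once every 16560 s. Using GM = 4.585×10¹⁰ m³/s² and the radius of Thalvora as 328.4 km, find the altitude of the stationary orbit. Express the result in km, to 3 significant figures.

h_sync ≈ 355 km

A synchronous orbit has period T, so by Kepler's third law a = (μT²/4π²)^(1/3).
μT²/4π² = 4.585×10¹⁰ × (1.656×10⁴)² / 39.48 = 3.185×10¹⁷ m³.
a = 6.829×10⁵ m = 682.92 km.
Altitude h = a − R = 682.92 − 328.4 = 354.52 km.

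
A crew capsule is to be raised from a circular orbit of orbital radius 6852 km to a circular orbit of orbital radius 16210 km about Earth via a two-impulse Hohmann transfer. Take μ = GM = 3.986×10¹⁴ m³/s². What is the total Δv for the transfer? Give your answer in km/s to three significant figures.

r₁ = 6852 km = 6.852×10⁶ m.
r₂ = 16210 km = 1.621×10⁷ m.
Transfer ellipse a_t = (r₁ + r₂)/2 = 1.153×10⁷ m.
At r₁: circular v_c1 = √(μ/r₁) = 7627 m/s; transfer-perigee v_p = √[μ(2/r₁ − 1/a_t)] = 9043 m/s.
Δv₁ = v_p − v_c1 = 1416 m/s.
At r₂: circular v_c2 = √(μ/r₂) = 4959 m/s; transfer-apogee v_a = √[μ(2/r₂ − 1/a_t)] = 3823 m/s.
Δv₂ = v_c2 − v_a = 1136 m/s.
Total Δv = Δv₁ + Δv₂ = 2552 m/s = 2.552 km/s.

Δv_total ≈ 2.55 km/s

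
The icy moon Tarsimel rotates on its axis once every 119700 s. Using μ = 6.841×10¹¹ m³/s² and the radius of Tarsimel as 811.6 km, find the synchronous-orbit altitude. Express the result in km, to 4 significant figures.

A synchronous orbit has period T, so by Kepler's third law a = (μT²/4π²)^(1/3).
μT²/4π² = 6.841×10¹¹ × (1.197×10⁵)² / 39.48 = 2.483×10²⁰ m³.
a = 6.285×10⁶ m = 6285.2 km.
Altitude h = a − R = 6285.2 − 811.6 = 5473.6 km.

h_sync ≈ 5474 km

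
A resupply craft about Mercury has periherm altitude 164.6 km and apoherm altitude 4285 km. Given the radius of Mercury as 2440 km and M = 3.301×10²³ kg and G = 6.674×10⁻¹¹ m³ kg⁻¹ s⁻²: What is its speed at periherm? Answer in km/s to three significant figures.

v ≈ 3.49 km/s

μ = GM = 6.674×10⁻¹¹ × 3.301×10²³ = 2.203×10¹³ m³/s².
r_p = 2440 + 164.6 = 2604.6 km = 2.6046×10⁶ m.
r_a = 2440 + 4285 = 6725.0 km = 6.7250×10⁶ m.
Semi-major axis a = (r_p + r_a)/2 = 4664.8 km = 4.665×10⁶ m.
Vis-viva: v² = μ(2/r − 1/a) = 2.203×10¹³ × (7.679×10⁻⁷ − 2.144×10⁻⁷) = 1.219×10⁷ m²/s².
v = 3492 m/s = 3.492 km/s.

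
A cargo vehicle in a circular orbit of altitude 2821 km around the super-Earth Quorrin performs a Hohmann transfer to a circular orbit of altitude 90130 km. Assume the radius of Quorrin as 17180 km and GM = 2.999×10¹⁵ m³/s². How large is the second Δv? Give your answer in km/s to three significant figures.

Δv ≈ 2.32 km/s

r₁ = 17180 + 2821 = 20001 km = 2.0001×10⁷ m.
r₂ = 17180 + 90130 = 107310 km = 1.0731×10⁸ m.
Transfer ellipse a_t = (r₁ + r₂)/2 = 6.366×10⁷ m.
At r₁: circular v_c1 = √(μ/r₁) = 12250 m/s; transfer-periapsis v_p = √[μ(2/r₁ − 1/a_t)] = 15900 m/s.
At r₂: circular v_c2 = √(μ/r₂) = 5286 m/s; transfer-apoapsis v_a = √[μ(2/r₂ − 1/a_t)] = 2963 m/s.
Δv₂ = v_c2 − v_a = 2323 m/s.
= 2.323 km/s.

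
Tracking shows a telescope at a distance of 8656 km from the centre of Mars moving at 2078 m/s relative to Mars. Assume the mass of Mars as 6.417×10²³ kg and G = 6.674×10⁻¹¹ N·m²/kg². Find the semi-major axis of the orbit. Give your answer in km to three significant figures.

a ≈ 7680 km

μ = GM = 6.674×10⁻¹¹ × 6.417×10²³ = 4.283×10¹³ m³/s².
r = 8.656×10⁶ m.
Vis-viva rearranged: 1/a = 2/r − v²/μ = 2.311×10⁻⁷ − 1.008×10⁻⁷ = 1.302×10⁻⁷ m⁻¹.
a = 7.679×10⁶ m = 7678.9 km.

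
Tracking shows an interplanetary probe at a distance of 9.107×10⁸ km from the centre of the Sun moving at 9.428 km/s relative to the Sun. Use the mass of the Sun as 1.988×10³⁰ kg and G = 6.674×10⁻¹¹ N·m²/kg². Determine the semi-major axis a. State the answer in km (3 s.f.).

μ = GM = 6.674×10⁻¹¹ × 1.988×10³⁰ = 1.327×10²⁰ m³/s².
r = 9.107×10¹¹ m.
Vis-viva rearranged: 1/a = 2/r − v²/μ = 2.196×10⁻¹² − 6.699×10⁻¹³ = 1.526×10⁻¹² m⁻¹.
a = 6.552×10¹¹ m = 6.5523×10⁸ km.

a ≈ 6.55×10⁸ km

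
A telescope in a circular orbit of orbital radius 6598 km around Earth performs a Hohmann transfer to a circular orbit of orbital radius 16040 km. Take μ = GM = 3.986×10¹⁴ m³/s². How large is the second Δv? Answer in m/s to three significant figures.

r₁ = 6598 km = 6.598×10⁶ m.
r₂ = 16040 km = 1.604×10⁷ m.
Transfer ellipse a_t = (r₁ + r₂)/2 = 1.132×10⁷ m.
At r₁: circular v_c1 = √(μ/r₁) = 7773 m/s; transfer-perigee v_p = √[μ(2/r₁ − 1/a_t)] = 9253 m/s.
At r₂: circular v_c2 = √(μ/r₂) = 4985 m/s; transfer-apogee v_a = √[μ(2/r₂ − 1/a_t)] = 3806 m/s.
Δv₂ = v_c2 − v_a = 1179 m/s.

Δv ≈ 1180 m/s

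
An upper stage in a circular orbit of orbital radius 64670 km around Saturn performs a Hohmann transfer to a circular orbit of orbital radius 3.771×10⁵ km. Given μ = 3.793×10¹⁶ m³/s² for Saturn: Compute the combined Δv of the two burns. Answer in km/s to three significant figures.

r₁ = 64670 km = 6.467×10⁷ m.
r₂ = 3.771×10⁵ km = 3.771×10⁸ m.
Transfer ellipse a_t = (r₁ + r₂)/2 = 2.209×10⁸ m.
At r₁: circular v_c1 = √(μ/r₁) = 24220 m/s; transfer-perikrone v_p = √[μ(2/r₁ − 1/a_t)] = 31640 m/s.
Δv₁ = v_p − v_c1 = 7425 m/s.
At r₂: circular v_c2 = √(μ/r₂) = 10030 m/s; transfer-apokrone v_a = √[μ(2/r₂ − 1/a_t)] = 5427 m/s.
Δv₂ = v_c2 − v_a = 4602 m/s.
Total Δv = Δv₁ + Δv₂ = 12030 m/s = 12.03 km/s.

Δv_total ≈ 12.0 km/s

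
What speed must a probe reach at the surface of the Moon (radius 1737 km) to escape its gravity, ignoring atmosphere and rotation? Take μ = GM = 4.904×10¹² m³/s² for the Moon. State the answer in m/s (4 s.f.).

r = R = 1.737×10⁶ m.
Escape speed v_esc = √(2μ/r) = √(2 × 4.904×10¹² / 1.737×10⁶) = √(5.647×10⁶) = 2376 m/s.

v_esc ≈ 2376 m/s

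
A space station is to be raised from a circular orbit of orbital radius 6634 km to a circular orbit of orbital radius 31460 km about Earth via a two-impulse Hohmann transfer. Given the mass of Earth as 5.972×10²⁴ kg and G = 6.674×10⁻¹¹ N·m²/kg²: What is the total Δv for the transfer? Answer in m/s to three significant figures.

μ = GM = 6.674×10⁻¹¹ × 5.972×10²⁴ = 3.986×10¹⁴ m³/s².
r₁ = 6634 km = 6.634×10⁶ m.
r₂ = 31460 km = 3.146×10⁷ m.
Transfer ellipse a_t = (r₁ + r₂)/2 = 1.905×10⁷ m.
At r₁: circular v_c1 = √(μ/r₁) = 7751 m/s; transfer-perigee v_p = √[μ(2/r₁ − 1/a_t)] = 9962 m/s.
Δv₁ = v_p − v_c1 = 2211 m/s.
At r₂: circular v_c2 = √(μ/r₂) = 3559 m/s; transfer-apogee v_a = √[μ(2/r₂ − 1/a_t)] = 2101 m/s.
Δv₂ = v_c2 − v_a = 1459 m/s.
Total Δv = Δv₁ + Δv₂ = 3669 m/s.

Δv_total ≈ 3670 m/s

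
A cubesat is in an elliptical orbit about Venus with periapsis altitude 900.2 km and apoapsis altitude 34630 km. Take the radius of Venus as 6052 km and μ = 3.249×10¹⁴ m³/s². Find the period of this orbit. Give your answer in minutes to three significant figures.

r_p = 6052 + 900.2 = 6952.2 km = 6.9522×10⁶ m.
r_a = 6052 + 34630 = 40682 km = 4.0682×10⁷ m.
Semi-major axis a = (r_p + r_a)/2 = (6952.2 + 40682)/2 = 23817 km = 2.382×10⁷ m.
By Kepler's third law T = 2π√(a³/μ) = 2π × 6.448×10³ = 4.052×10⁴ s.
= 675.3 minutes.

T ≈ 675 minutes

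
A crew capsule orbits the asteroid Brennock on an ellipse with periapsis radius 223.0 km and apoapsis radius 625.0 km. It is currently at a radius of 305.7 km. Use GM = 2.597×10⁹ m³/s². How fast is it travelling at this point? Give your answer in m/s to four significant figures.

v ≈ 104.2 m/s

Semi-major axis a = (r_p + r_a)/2 = 424.00 km = 4.240×10⁵ m.
Vis-viva: v² = μ(2/r − 1/a) = 2.597×10⁹ × (6.542×10⁻⁶ − 2.358×10⁻⁶) = 1.087×10⁴ m²/s².
v = 104.2 m/s.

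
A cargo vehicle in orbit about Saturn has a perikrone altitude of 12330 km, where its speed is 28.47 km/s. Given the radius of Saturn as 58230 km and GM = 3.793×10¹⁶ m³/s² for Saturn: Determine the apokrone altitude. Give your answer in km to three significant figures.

apokrone altitude ≈ 1.58×10⁵ km

r_p = 58230 + 12330 = 70560 km = 7.056×10⁷ m.
Specific energy ε = v²/2 − μ/r = -1.323×10⁸ J/kg, so a = −μ/(2ε) = 1.434×10⁸ m.
The apsides satisfy r_p + r_a = 2a, so the apokrone radius is 2a − r_p = 2.162×10⁸ m = 2.1617×10⁵ km.
Apokrone altitude = 2.1617×10⁵ − 58230 = 1.5794×10⁵ km.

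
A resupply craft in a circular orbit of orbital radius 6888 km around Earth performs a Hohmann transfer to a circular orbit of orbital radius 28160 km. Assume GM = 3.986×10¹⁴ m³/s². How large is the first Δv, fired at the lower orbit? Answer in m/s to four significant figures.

Δv ≈ 2036 m/s

r₁ = 6888 km = 6.888×10⁶ m.
r₂ = 28160 km = 2.816×10⁷ m.
Transfer ellipse a_t = (r₁ + r₂)/2 = 1.752×10⁷ m.
At r₁: circular v_c1 = √(μ/r₁) = 7607 m/s; transfer-perigee v_p = √[μ(2/r₁ − 1/a_t)] = 9643 m/s.
Δv₁ = v_p − v_c1 = 2036 m/s.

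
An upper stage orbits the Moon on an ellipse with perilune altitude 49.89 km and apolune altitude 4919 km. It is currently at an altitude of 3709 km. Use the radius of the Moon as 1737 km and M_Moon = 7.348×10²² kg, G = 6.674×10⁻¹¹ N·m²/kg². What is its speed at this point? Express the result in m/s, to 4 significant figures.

v ≈ 799.5 m/s

μ = GM = 6.674×10⁻¹¹ × 7.348×10²² = 4.904×10¹² m³/s².
r_p = 1737 + 49.89 = 1786.9 km = 1.7869×10⁶ m.
r_a = 1737 + 4919 = 6656.0 km = 6.6560×10⁶ m.
r = 1737 + 3709 = 5446.0 km = 5.446×10⁶ m.
Semi-major axis a = (r_p + r_a)/2 = 4221.4 km = 4.221×10⁶ m.
Vis-viva: v² = μ(2/r − 1/a) = 4.904×10¹² × (3.672×10⁻⁷ − 2.369×10⁻⁷) = 6.393×10⁵ m²/s².
v = 799.5 m/s.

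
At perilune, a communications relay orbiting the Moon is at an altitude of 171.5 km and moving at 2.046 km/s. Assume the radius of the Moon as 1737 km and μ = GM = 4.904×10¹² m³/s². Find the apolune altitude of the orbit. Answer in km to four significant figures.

apolune altitude ≈ 6646 km

r_p = 1737 + 171.5 = 1908.5 km = 1.908×10⁶ m.
Specific energy ε = v²/2 − μ/r = -4.765×10⁵ J/kg, so a = −μ/(2ε) = 5.146×10⁶ m.
The apsides satisfy r_p + r_a = 2a, so the apolune radius is 2a − r_p = 8.383×10⁶ m = 8383.2 km.
Apolune altitude = 8383.2 − 1737 = 6646.2 km.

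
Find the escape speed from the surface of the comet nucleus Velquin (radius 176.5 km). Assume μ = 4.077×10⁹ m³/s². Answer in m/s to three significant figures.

v_esc ≈ 215 m/s

r = R = 1.765×10⁵ m.
Escape speed v_esc = √(2μ/r) = √(2 × 4.077×10⁹ / 1.765×10⁵) = √(4.620×10⁴) = 214.9 m/s.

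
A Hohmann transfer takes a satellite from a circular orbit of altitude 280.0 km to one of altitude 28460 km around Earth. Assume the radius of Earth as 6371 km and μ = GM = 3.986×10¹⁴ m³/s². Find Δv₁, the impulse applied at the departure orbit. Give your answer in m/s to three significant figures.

r₁ = 6371 + 280.0 = 6651.0 km = 6.6510×10⁶ m.
r₂ = 6371 + 28460 = 34831 km = 3.4831×10⁷ m.
Transfer ellipse a_t = (r₁ + r₂)/2 = 2.074×10⁷ m.
At r₁: circular v_c1 = √(μ/r₁) = 7742 m/s; transfer-perigee v_p = √[μ(2/r₁ − 1/a_t)] = 10030 m/s.
Δv₁ = v_p − v_c1 = 2291 m/s.

Δv ≈ 2290 m/s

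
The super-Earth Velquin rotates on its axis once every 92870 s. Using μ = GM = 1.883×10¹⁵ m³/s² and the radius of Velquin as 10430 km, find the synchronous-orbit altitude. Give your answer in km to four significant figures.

h_sync ≈ 63940 km

A synchronous orbit has period T, so by Kepler's third law a = (μT²/4π²)^(1/3).
μT²/4π² = 1.883×10¹⁵ × (9.287×10⁴)² / 39.48 = 4.114×10²³ m³.
a = 7.437×10⁷ m = 74373 km.
Altitude h = a − R = 74373 − 10430 = 63943 km.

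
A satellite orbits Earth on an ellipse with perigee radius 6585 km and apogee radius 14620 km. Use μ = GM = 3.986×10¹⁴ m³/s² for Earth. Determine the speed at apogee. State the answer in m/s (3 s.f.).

Semi-major axis a = (r_p + r_a)/2 = 10602 km = 1.060×10⁷ m.
Vis-viva: v² = μ(2/r − 1/a) = 3.986×10¹⁴ × (1.368×10⁻⁷ − 9.432×10⁻⁸) = 1.693×10⁷ m²/s².
v = 4115 m/s.

v ≈ 4110 m/s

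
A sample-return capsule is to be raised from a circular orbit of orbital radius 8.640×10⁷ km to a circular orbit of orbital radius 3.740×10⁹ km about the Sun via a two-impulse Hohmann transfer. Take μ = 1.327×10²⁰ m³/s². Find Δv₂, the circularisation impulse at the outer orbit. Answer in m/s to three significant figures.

Δv ≈ 4690 m/s

r₁ = 8.640×10⁷ km = 8.640×10¹⁰ m.
r₂ = 3.740×10⁹ km = 3.740×10¹² m.
Transfer ellipse a_t = (r₁ + r₂)/2 = 1.913×10¹² m.
At r₁: circular v_c1 = √(μ/r₁) = 39190 m/s; transfer-perihelion v_p = √[μ(2/r₁ − 1/a_t)] = 54790 m/s.
At r₂: circular v_c2 = √(μ/r₂) = 5957 m/s; transfer-aphelion v_a = √[μ(2/r₂ − 1/a_t)] = 1266 m/s.
Δv₂ = v_c2 − v_a = 4691 m/s.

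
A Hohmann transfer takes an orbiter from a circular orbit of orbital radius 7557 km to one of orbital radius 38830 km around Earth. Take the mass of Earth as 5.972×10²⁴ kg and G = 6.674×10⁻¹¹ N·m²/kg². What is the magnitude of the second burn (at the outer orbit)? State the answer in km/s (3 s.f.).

μ = GM = 6.674×10⁻¹¹ × 5.972×10²⁴ = 3.986×10¹⁴ m³/s².
r₁ = 7557 km = 7.557×10⁶ m.
r₂ = 38830 km = 3.883×10⁷ m.
Transfer ellipse a_t = (r₁ + r₂)/2 = 2.319×10⁷ m.
At r₁: circular v_c1 = √(μ/r₁) = 7262 m/s; transfer-perigee v_p = √[μ(2/r₁ − 1/a_t)] = 9397 m/s.
At r₂: circular v_c2 = √(μ/r₂) = 3204 m/s; transfer-apogee v_a = √[μ(2/r₂ − 1/a_t)] = 1829 m/s.
Δv₂ = v_c2 − v_a = 1375 m/s.
= 1.375 km/s.

Δv ≈ 1.38 km/s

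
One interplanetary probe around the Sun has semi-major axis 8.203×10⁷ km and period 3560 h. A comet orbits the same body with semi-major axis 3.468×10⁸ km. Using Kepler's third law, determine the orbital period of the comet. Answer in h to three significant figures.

T₂ ≈ 30900 h

Kepler's third law: T² ∝ a³, so T₂ = T₁ (a₂/a₁)^(3/2).
a₂/a₁ = 4.228, (a₂/a₁)^(3/2) = 8.693.
T₂ = 3560 × 8.693 = 30950 h.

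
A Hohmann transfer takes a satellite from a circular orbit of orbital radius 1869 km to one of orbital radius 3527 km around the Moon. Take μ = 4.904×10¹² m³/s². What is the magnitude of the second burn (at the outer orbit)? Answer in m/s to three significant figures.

r₁ = 1869 km = 1.869×10⁶ m.
r₂ = 3527 km = 3.527×10⁶ m.
Transfer ellipse a_t = (r₁ + r₂)/2 = 2.698×10⁶ m.
At r₁: circular v_c1 = √(μ/r₁) = 1620 m/s; transfer-perilune v_p = √[μ(2/r₁ − 1/a_t)] = 1852 m/s.
At r₂: circular v_c2 = √(μ/r₂) = 1179 m/s; transfer-apolune v_a = √[μ(2/r₂ − 1/a_t)] = 981.4 m/s.
Δv₂ = v_c2 − v_a = 197.7 m/s.

Δv ≈ 198 m/s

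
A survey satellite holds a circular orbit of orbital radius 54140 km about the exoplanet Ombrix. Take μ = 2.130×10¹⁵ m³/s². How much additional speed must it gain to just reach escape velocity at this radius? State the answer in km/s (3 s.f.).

r = 54140 km = 5.414×10⁷ m.
Circular speed v_c = √(μ/r) = 6272 m/s.
Escape speed v_esc = √(2μ/r) = √2 × v_c = 8870 m/s.
Δv = v_esc − v_c = 2598 m/s = 2.598 km/s.

Δv ≈ 2.60 km/s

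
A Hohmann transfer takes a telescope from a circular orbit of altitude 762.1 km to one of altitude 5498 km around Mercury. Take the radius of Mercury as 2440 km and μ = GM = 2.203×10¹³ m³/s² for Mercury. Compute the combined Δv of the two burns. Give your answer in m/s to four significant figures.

r₁ = 2440 + 762.1 = 3202.1 km = 3.2021×10⁶ m.
r₂ = 2440 + 5498 = 7938.0 km = 7.9380×10⁶ m.
Transfer ellipse a_t = (r₁ + r₂)/2 = 5.570×10⁶ m.
At r₁: circular v_c1 = √(μ/r₁) = 2623 m/s; transfer-periherm v_p = √[μ(2/r₁ − 1/a_t)] = 3131 m/s.
Δv₁ = v_p − v_c1 = 508.3 m/s.
At r₂: circular v_c2 = √(μ/r₂) = 1666 m/s; transfer-apoherm v_a = √[μ(2/r₂ − 1/a_t)] = 1263 m/s.
Δv₂ = v_c2 − v_a = 402.8 m/s.
Total Δv = Δv₁ + Δv₂ = 911.1 m/s.

Δv_total ≈ 911.1 m/s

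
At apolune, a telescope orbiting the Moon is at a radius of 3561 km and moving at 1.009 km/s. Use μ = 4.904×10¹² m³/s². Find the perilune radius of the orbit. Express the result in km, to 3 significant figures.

perilune radius ≈ 2090 km

r_a = 3.561×10⁶ m.
Specific energy ε = v²/2 − μ/r = -8.681×10⁵ J/kg, so a = −μ/(2ε) = 2.825×10⁶ m.
The apsides satisfy r_p + r_a = 2a, so the perilune radius is 2a − r_a = 2.088×10⁶ m = 2088.1 km.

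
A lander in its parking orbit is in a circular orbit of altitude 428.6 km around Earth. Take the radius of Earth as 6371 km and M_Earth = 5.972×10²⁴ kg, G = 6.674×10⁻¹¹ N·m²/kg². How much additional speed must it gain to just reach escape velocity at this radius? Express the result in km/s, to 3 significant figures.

Δv ≈ 3.17 km/s

μ = GM = 6.674×10⁻¹¹ × 5.972×10²⁴ = 3.986×10¹⁴ m³/s².
r = 6371 + 428.6 = 6799.6 km = 6.7996×10⁶ m.
Circular speed v_c = √(μ/r) = 7656 m/s.
Escape speed v_esc = √(2μ/r) = √2 × v_c = 10830 m/s.
Δv = v_esc − v_c = 3171 m/s = 3.171 km/s.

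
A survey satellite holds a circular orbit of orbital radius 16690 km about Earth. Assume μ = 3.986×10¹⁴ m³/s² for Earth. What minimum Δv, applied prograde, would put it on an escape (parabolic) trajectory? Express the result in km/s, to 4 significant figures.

r = 16690 km = 1.669×10⁷ m.
Circular speed v_c = √(μ/r) = 4887 m/s.
Escape speed v_esc = √(2μ/r) = √2 × v_c = 6911 m/s.
Δv = v_esc − v_c = 2024 m/s = 2.024 km/s.

Δv ≈ 2.024 km/s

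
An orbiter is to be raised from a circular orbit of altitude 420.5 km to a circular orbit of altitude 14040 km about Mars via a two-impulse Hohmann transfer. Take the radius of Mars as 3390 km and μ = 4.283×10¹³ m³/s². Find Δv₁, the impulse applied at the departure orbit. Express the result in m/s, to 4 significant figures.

r₁ = 3390 + 420.5 = 3810.5 km = 3.8105×10⁶ m.
r₂ = 3390 + 14040 = 17430 km = 1.7430×10⁷ m.
Transfer ellipse a_t = (r₁ + r₂)/2 = 1.062×10⁷ m.
At r₁: circular v_c1 = √(μ/r₁) = 3353 m/s; transfer-periapsis v_p = √[μ(2/r₁ − 1/a_t)] = 4295 m/s.
Δv₁ = v_p − v_c1 = 942.4 m/s.

Δv ≈ 942.4 m/s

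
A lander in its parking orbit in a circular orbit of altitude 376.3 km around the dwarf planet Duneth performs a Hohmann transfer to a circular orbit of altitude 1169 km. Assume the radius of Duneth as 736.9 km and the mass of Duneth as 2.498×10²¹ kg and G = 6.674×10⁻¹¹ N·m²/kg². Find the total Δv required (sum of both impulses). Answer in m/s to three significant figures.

μ = GM = 6.674×10⁻¹¹ × 2.498×10²¹ = 1.667×10¹¹ m³/s².
r₁ = 736.9 + 376.3 = 1113.2 km = 1.1132×10⁶ m.
r₂ = 736.9 + 1169 = 1905.9 km = 1.9059×10⁶ m.
Transfer ellipse a_t = (r₁ + r₂)/2 = 1.510×10⁶ m.
At r₁: circular v_c1 = √(μ/r₁) = 387.0 m/s; transfer-periapsis v_p = √[μ(2/r₁ − 1/a_t)] = 434.8 m/s.
Δv₁ = v_p − v_c1 = 47.85 m/s.
At r₂: circular v_c2 = √(μ/r₂) = 295.8 m/s; transfer-apoapsis v_a = √[μ(2/r₂ − 1/a_t)] = 254.0 m/s.
Δv₂ = v_c2 − v_a = 41.78 m/s.
Total Δv = Δv₁ + Δv₂ = 89.63 m/s.

Δv_total ≈ 89.6 m/s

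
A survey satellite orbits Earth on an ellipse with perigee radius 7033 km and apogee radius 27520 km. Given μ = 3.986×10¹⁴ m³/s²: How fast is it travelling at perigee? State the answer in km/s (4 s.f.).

Semi-major axis a = (r_p + r_a)/2 = 17276 km = 1.728×10⁷ m.
Vis-viva: v² = μ(2/r − 1/a) = 3.986×10¹⁴ × (2.844×10⁻⁷ − 5.788×10⁻⁸) = 9.028×10⁷ m²/s².
v = 9502 m/s = 9.502 km/s.

v ≈ 9.502 km/s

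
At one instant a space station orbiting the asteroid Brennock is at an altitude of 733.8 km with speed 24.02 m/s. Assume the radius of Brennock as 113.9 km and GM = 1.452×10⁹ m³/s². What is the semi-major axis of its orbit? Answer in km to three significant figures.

a ≈ 510 km

r = 113.9 + 733.8 = 847.70 km = 8.477×10⁵ m.
Specific orbital energy ε = v²/2 − μ/r = (24.02)²/2 − 1.452×10⁹/8.477×10⁵ = -1.424×10³ J/kg.
Since ε = −μ/(2a), a = −μ/(2ε) = 5.097×10⁵ m = 509.69 km.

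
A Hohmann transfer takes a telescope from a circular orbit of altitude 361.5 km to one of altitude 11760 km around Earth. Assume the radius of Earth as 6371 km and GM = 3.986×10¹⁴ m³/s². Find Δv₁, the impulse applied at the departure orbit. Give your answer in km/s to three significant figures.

Δv ≈ 1.60 km/s

r₁ = 6371 + 361.5 = 6732.5 km = 6.7325×10⁶ m.
r₂ = 6371 + 11760 = 18131 km = 1.8131×10⁷ m.
Transfer ellipse a_t = (r₁ + r₂)/2 = 1.243×10⁷ m.
At r₁: circular v_c1 = √(μ/r₁) = 7695 m/s; transfer-perigee v_p = √[μ(2/r₁ − 1/a_t)] = 9292 m/s.
Δv₁ = v_p − v_c1 = 1598 m/s.
= 1.598 km/s.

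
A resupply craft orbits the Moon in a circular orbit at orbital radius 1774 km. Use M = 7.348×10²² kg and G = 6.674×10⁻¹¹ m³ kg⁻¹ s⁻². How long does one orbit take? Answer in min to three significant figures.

T ≈ 112 min

μ = GM = 6.674×10⁻¹¹ × 7.348×10²² = 4.904×10¹² m³/s².
r = 1774 km = 1.774×10⁶ m.
Kepler's third law: T = 2π√(r³/μ) = 2π√((1.774×10⁶)³ / 4.904×10¹²).
r³/μ = 1.138×10⁶ s², so T = 2π × 1.067×10³ = 6.704×10³ s.
Converting: 6.704×10³ s ÷ 60.00 = 111.7 min.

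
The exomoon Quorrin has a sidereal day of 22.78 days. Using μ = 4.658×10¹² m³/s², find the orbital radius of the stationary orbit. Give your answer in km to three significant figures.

r_sync ≈ 77000 km

T = 22.78 days = 1.968×10⁶ s.
A synchronous orbit has period T, so by Kepler's third law a = (μT²/4π²)^(1/3).
μT²/4π² = 4.658×10¹² × (1.968×10⁶)² / 39.48 = 4.571×10²³ m³.
a = 7.703×10⁷ m = 77030 km.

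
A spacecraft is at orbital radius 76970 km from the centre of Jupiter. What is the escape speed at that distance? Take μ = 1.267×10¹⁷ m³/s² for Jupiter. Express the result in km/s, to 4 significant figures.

v_esc ≈ 57.38 km/s

r = 76970 km = 7.697×10⁷ m.
Escape speed v_esc = √(2μ/r) = √(2 × 1.267×10¹⁷ / 7.697×10⁷) = √(3.292×10⁹) = 57380 m/s.
= 57.38 km/s.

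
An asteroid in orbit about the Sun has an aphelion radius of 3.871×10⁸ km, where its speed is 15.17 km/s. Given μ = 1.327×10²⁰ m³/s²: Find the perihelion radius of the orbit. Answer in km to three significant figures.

r_a = 3.871×10¹¹ m.
Specific energy ε = v²/2 − μ/r = -2.277×10⁸ J/kg, so a = −μ/(2ε) = 2.913×10¹¹ m.
The apsides satisfy r_p + r_a = 2a, so the perihelion radius is 2a − r_a = 1.956×10¹¹ m = 1.9558×10⁸ km.

perihelion radius ≈ 1.96×10⁸ km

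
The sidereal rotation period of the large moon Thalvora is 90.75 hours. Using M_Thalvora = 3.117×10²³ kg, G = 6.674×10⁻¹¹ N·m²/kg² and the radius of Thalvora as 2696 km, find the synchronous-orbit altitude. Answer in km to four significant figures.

h_sync ≈ 35620 km

μ = GM = 6.674×10⁻¹¹ × 3.117×10²³ = 2.080×10¹³ m³/s².
T = 90.75 hours = 3.267×10⁵ s.
A synchronous orbit has period T, so by Kepler's third law a = (μT²/4π²)^(1/3).
μT²/4π² = 2.080×10¹³ × (3.267×10⁵)² / 39.48 = 5.624×10²² m³.
a = 3.831×10⁷ m = 38314 km.
Altitude h = a − R = 38314 − 2696 = 35618 km.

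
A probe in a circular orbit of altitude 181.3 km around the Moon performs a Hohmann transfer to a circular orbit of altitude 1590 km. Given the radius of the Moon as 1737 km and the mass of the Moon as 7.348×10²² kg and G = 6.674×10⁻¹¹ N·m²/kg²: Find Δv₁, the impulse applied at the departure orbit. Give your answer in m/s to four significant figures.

μ = GM = 6.674×10⁻¹¹ × 7.348×10²² = 4.904×10¹² m³/s².
r₁ = 1737 + 181.3 = 1918.3 km = 1.9183×10⁶ m.
r₂ = 1737 + 1590 = 3327.0 km = 3.3270×10⁶ m.
Transfer ellipse a_t = (r₁ + r₂)/2 = 2.623×10⁶ m.
At r₁: circular v_c1 = √(μ/r₁) = 1599 m/s; transfer-perilune v_p = √[μ(2/r₁ − 1/a_t)] = 1801 m/s.
Δv₁ = v_p − v_c1 = 201.9 m/s.

Δv ≈ 201.9 m/s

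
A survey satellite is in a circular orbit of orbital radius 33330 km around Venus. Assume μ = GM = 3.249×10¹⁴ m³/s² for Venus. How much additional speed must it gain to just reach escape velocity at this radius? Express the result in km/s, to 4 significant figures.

r = 33330 km = 3.333×10⁷ m.
Circular speed v_c = √(μ/r) = 3122 m/s.
Escape speed v_esc = √(2μ/r) = √2 × v_c = 4415 m/s.
Δv = v_esc − v_c = 1293 m/s = 1.293 km/s.

Δv ≈ 1.293 km/s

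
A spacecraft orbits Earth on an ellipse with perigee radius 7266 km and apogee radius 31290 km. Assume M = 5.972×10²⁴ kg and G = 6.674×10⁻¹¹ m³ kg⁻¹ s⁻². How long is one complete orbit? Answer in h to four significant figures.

μ = GM = 6.674×10⁻¹¹ × 5.972×10²⁴ = 3.986×10¹⁴ m³/s².
Semi-major axis a = (r_p + r_a)/2 = (7266.0 + 31290)/2 = 19278 km = 1.928×10⁷ m.
By Kepler's third law T = 2π√(a³/μ) = 2π × 4.240×10³ = 2.664×10⁴ s.
= 7.400 h.

T ≈ 7.400 h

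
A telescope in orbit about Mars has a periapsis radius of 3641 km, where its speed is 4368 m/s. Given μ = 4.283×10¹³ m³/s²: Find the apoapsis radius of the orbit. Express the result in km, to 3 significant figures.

apoapsis radius ≈ 15600 km

r_p = 3.641×10⁶ m.
Specific energy ε = v²/2 − μ/r = -2.224×10⁶ J/kg, so a = −μ/(2ε) = 9.631×10⁶ m.
The apsides satisfy r_p + r_a = 2a, so the apoapsis radius is 2a − r_p = 1.562×10⁷ m = 15621 km.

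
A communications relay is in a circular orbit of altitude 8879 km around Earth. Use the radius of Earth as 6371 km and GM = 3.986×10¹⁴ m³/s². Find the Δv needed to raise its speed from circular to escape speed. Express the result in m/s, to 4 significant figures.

r = 6371 + 8879 = 15250 km = 1.5250×10⁷ m.
Circular speed v_c = √(μ/r) = 5113 m/s.
Escape speed v_esc = √(2μ/r) = √2 × v_c = 7230 m/s.
Δv = v_esc − v_c = 2118 m/s.

Δv ≈ 2118 m/s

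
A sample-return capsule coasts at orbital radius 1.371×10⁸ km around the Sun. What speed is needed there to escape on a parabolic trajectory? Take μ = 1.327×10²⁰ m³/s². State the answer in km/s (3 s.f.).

v_esc ≈ 44.0 km/s

r = 1.371×10⁸ km = 1.371×10¹¹ m.
Escape speed v_esc = √(2μ/r) = √(2 × 1.327×10²⁰ / 1.371×10¹¹) = √(1.936×10⁹) = 44000 m/s.
= 44.00 km/s.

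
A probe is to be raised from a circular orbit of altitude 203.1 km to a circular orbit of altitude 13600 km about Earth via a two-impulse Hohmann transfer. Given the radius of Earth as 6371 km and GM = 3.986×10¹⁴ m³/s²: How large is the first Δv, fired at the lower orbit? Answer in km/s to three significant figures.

r₁ = 6371 + 203.1 = 6574.1 km = 6.5741×10⁶ m.
r₂ = 6371 + 13600 = 19971 km = 1.9971×10⁷ m.
Transfer ellipse a_t = (r₁ + r₂)/2 = 1.327×10⁷ m.
At r₁: circular v_c1 = √(μ/r₁) = 7787 m/s; transfer-perigee v_p = √[μ(2/r₁ − 1/a_t)] = 9552 m/s.
Δv₁ = v_p − v_c1 = 1765 m/s.
= 1.765 km/s.

Δv ≈ 1.76 km/s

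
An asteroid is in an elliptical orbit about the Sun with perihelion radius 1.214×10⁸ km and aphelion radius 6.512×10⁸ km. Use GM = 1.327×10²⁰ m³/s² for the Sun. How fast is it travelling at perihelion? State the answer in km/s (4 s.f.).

Semi-major axis a = (r_p + r_a)/2 = 3.8630×10⁸ km = 3.863×10¹¹ m.
Vis-viva: v² = μ(2/r − 1/a) = 1.327×10²⁰ × (1.647×10⁻¹¹ − 2.589×10⁻¹²) = 1.843×10⁹ m²/s².
v = 42930 m/s = 42.93 km/s.

v ≈ 42.93 km/s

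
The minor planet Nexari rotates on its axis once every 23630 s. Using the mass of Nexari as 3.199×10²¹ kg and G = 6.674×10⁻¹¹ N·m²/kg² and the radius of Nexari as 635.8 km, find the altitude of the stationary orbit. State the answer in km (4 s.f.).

h_sync ≈ 809.6 km

μ = GM = 6.674×10⁻¹¹ × 3.199×10²¹ = 2.135×10¹¹ m³/s².
A synchronous orbit has period T, so by Kepler's third law a = (μT²/4π²)^(1/3).
μT²/4π² = 2.135×10¹¹ × (2.363×10⁴)² / 39.48 = 3.020×10¹⁸ m³.
a = 1.445×10⁶ m = 1445.4 km.
Altitude h = a − R = 1445.4 − 635.8 = 809.60 km.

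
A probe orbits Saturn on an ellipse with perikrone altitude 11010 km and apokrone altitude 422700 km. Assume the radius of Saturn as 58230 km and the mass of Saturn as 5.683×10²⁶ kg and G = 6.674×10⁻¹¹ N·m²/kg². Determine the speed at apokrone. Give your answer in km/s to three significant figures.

v ≈ 4.46 km/s

μ = GM = 6.674×10⁻¹¹ × 5.683×10²⁶ = 3.793×10¹⁶ m³/s².
r_p = 58230 + 11010 = 69240 km = 6.9240×10⁷ m.
r_a = 58230 + 422700 = 480930 km = 4.8093×10⁸ m.
Semi-major axis a = (r_p + r_a)/2 = 2.7508×10⁵ km = 2.751×10⁸ m.
Vis-viva: v² = μ(2/r − 1/a) = 3.793×10¹⁶ × (4.159×10⁻⁹ − 3.635×10⁻⁹) = 1.985×10⁷ m²/s².
v = 4455 m/s = 4.455 km/s.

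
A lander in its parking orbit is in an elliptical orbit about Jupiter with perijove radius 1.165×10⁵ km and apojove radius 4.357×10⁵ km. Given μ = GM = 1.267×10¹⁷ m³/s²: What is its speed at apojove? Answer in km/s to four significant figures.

v ≈ 11.08 km/s

Semi-major axis a = (r_p + r_a)/2 = 2.7610×10⁵ km = 2.761×10⁸ m.
Vis-viva: v² = μ(2/r − 1/a) = 1.267×10¹⁷ × (4.590×10⁻⁹ − 3.622×10⁻⁹) = 1.227×10⁸ m²/s².
v = 11080 m/s = 11.08 km/s.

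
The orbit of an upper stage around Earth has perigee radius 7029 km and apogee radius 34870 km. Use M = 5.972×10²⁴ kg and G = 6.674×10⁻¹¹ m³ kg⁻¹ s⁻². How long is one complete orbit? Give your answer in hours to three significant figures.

T ≈ 8.38 hours

μ = GM = 6.674×10⁻¹¹ × 5.972×10²⁴ = 3.986×10¹⁴ m³/s².
Semi-major axis a = (r_p + r_a)/2 = (7029.0 + 34870)/2 = 20950 km = 2.095×10⁷ m.
By Kepler's third law T = 2π√(a³/μ) = 2π × 4.803×10³ = 3.018×10⁴ s.
= 8.383 hours.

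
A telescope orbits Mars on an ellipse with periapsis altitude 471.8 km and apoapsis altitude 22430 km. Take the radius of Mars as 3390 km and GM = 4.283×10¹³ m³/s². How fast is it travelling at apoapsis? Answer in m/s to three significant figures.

r_p = 3390 + 471.8 = 3861.8 km = 3.8618×10⁶ m.
r_a = 3390 + 22430 = 25820 km = 2.5820×10⁷ m.
Semi-major axis a = (r_p + r_a)/2 = 14841 km = 1.484×10⁷ m.
Vis-viva: v² = μ(2/r − 1/a) = 4.283×10¹³ × (7.746×10⁻⁸ − 6.738×10⁻⁸) = 4.316×10⁵ m²/s².
v = 657.0 m/s.

v ≈ 657 m/s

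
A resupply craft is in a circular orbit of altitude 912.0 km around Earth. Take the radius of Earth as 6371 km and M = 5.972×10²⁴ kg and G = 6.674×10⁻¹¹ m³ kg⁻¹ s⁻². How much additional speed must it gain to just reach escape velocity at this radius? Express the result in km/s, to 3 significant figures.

Δv ≈ 3.06 km/s

μ = GM = 6.674×10⁻¹¹ × 5.972×10²⁴ = 3.986×10¹⁴ m³/s².
r = 6371 + 912.0 = 7283.0 km = 7.2830×10⁶ m.
Circular speed v_c = √(μ/r) = 7398 m/s.
Escape speed v_esc = √(2μ/r) = √2 × v_c = 10460 m/s.
Δv = v_esc − v_c = 3064 m/s = 3.064 km/s.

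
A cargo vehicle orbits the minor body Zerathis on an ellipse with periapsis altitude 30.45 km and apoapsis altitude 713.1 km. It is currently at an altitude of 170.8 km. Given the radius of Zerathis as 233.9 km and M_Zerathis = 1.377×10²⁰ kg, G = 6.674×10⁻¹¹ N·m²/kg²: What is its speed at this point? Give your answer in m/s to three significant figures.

v ≈ 174 m/s

μ = GM = 6.674×10⁻¹¹ × 1.377×10²⁰ = 9.190×10⁹ m³/s².
r_p = 233.9 + 30.45 = 264.35 km = 2.6435×10⁵ m.
r_a = 233.9 + 713.1 = 947.00 km = 9.4700×10⁵ m.
r = 233.9 + 170.8 = 404.70 km = 4.047×10⁵ m.
Semi-major axis a = (r_p + r_a)/2 = 605.67 km = 6.057×10⁵ m.
Vis-viva: v² = μ(2/r − 1/a) = 9.190×10⁹ × (4.942×10⁻⁶ − 1.651×10⁻⁶) = 3.024×10⁴ m²/s².
v = 173.9 m/s.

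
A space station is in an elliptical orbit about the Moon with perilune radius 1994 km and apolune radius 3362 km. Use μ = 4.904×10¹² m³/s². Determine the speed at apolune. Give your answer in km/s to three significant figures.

v ≈ 1.04 km/s

Semi-major axis a = (r_p + r_a)/2 = 2678.0 km = 2.678×10⁶ m.
Vis-viva: v² = μ(2/r − 1/a) = 4.904×10¹² × (5.949×10⁻⁷ − 3.734×10⁻⁷) = 1.086×10⁶ m²/s².
v = 1042 m/s = 1.042 km/s.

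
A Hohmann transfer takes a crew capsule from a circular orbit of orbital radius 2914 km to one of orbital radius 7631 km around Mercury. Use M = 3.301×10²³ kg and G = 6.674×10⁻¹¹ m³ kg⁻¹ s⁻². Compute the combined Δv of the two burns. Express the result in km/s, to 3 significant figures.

Δv_total ≈ 0.994 km/s

μ = GM = 6.674×10⁻¹¹ × 3.301×10²³ = 2.203×10¹³ m³/s².
r₁ = 2914 km = 2.914×10⁶ m.
r₂ = 7631 km = 7.631×10⁶ m.
Transfer ellipse a_t = (r₁ + r₂)/2 = 5.272×10⁶ m.
At r₁: circular v_c1 = √(μ/r₁) = 2750 m/s; transfer-periherm v_p = √[μ(2/r₁ − 1/a_t)] = 3308 m/s.
Δv₁ = v_p − v_c1 = 558.3 m/s.
At r₂: circular v_c2 = √(μ/r₂) = 1699 m/s; transfer-apoherm v_a = √[μ(2/r₂ − 1/a_t)] = 1263 m/s.
Δv₂ = v_c2 − v_a = 436.0 m/s.
Total Δv = Δv₁ + Δv₂ = 994.3 m/s = 0.9943 km/s.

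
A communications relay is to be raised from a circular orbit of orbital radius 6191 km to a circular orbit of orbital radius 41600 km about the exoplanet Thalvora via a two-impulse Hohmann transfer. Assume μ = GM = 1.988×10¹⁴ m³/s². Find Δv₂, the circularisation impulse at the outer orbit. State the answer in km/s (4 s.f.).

Δv ≈ 1.073 km/s

r₁ = 6191 km = 6.191×10⁶ m.
r₂ = 41600 km = 4.160×10⁷ m.
Transfer ellipse a_t = (r₁ + r₂)/2 = 2.390×10⁷ m.
At r₁: circular v_c1 = √(μ/r₁) = 5667 m/s; transfer-periapsis v_p = √[μ(2/r₁ − 1/a_t)] = 7477 m/s.
At r₂: circular v_c2 = √(μ/r₂) = 2186 m/s; transfer-apoapsis v_a = √[μ(2/r₂ − 1/a_t)] = 1113 m/s.
Δv₂ = v_c2 − v_a = 1073 m/s.
= 1.073 km/s.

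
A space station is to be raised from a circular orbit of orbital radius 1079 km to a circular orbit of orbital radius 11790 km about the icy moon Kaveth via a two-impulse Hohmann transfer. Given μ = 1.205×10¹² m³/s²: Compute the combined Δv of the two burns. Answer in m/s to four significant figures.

r₁ = 1079 km = 1.079×10⁶ m.
r₂ = 11790 km = 1.179×10⁷ m.
Transfer ellipse a_t = (r₁ + r₂)/2 = 6.434×10⁶ m.
At r₁: circular v_c1 = √(μ/r₁) = 1057 m/s; transfer-periapsis v_p = √[μ(2/r₁ − 1/a_t)] = 1430 m/s.
Δv₁ = v_p − v_c1 = 373.7 m/s.
At r₂: circular v_c2 = √(μ/r₂) = 319.7 m/s; transfer-apoapsis v_a = √[μ(2/r₂ − 1/a_t)] = 130.9 m/s.
Δv₂ = v_c2 − v_a = 188.8 m/s.
Total Δv = Δv₁ + Δv₂ = 562.5 m/s.

Δv_total ≈ 562.5 m/s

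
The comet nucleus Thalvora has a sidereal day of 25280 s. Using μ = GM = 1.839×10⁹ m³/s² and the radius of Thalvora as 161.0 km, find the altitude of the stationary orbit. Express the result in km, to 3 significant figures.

A synchronous orbit has period T, so by Kepler's third law a = (μT²/4π²)^(1/3).
μT²/4π² = 1.839×10⁹ × (2.528×10⁴)² / 39.48 = 2.977×10¹⁶ m³.
a = 3.099×10⁵ m = 309.93 km.
Altitude h = a − R = 309.93 − 161.0 = 148.93 km.

h_sync ≈ 149 km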